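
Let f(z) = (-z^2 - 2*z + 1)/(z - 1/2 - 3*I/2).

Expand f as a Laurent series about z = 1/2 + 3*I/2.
(2 - 9*I/2)/(z - 1/2 - 3*I/2) - 3 - 3*I - (z - 1/2 - 3*I/2)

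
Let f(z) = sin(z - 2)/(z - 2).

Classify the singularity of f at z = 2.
Let u = z - 2. The argument of sin is z - 2 = u, so
  f = sin(u)/u = ((u) - (u)^3/6 + ...)/u = 1 - (1/6)*u^2 + ...
The Laurent expansion about u = 0 has no negative powers; equivalently lim_{z→2} f(z) = 1 exists and is finite.
So the singularity is removable.

Final answer: removable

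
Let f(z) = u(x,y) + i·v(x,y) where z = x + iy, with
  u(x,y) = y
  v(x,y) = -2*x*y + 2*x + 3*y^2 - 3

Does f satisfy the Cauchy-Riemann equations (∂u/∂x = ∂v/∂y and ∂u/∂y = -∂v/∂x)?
∂u/∂x = 0
∂v/∂y = -2*x + 6*y
∂u/∂y = 1
∂v/∂x = 2 - 2*y
∂u/∂x ≠ ∂v/∂y and ∂u/∂y ≠ -∂v/∂x; the Cauchy-Riemann equations are not satisfied, so f is not analytic.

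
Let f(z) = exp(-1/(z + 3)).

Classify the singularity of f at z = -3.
Let u = z + 3. Then
  e^(-1/u) = Σ_{k≥0} (-1)^k/(k!·u^k) = 1 - 1/u + 1/(2*u^2) - 1/(6*u^3) + ...
which has infinitely many negative powers of u, so exp(-1/(z + 3)) has an essential singularity at z = -3.
So the singularity is essential.

Final answer: essential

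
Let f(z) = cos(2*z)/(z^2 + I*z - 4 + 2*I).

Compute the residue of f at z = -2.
Write f(z) = P(z)/Q(z) with P(z) = cos(2*z) and Q(z) = z^2 + I*z - 4 + 2*I.
The denominator factors as Q(z) = (z + 2)*(z - 2 + I), so z = -2 is a simple zero of Q and P is analytic there; z = -2 is therefore a simple pole and
  Res(f, z₀) = P(z₀)/Q'(z₀).

Q'(z) = 2*z + I, so Q'(-2) = -4 + I.
P(-2) = cos(4).

Res(f, -2) = (cos(4))/(-4 + I) = (-4/17 - I/17)*cos(4)

Final answer: (-4/17 - I/17)*cos(4)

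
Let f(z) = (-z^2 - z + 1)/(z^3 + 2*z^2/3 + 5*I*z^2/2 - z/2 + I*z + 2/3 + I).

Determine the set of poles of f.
The singularities of f are the zeros of the denominator. Factoring,
  z^3 + 2*z^2/3 + 5*I*z^2/2 - z/2 + I*z + 2/3 + I = (z - I/2)*(z + 2/3 + I)*(z + 2*I)
so the candidates are z = I/2, z = -2/3 - I, z = -2*I.

Check the numerator P(z) = -z^2 - z + 1 at each one:
  P(I/2) = 5/4 - I/2 ≠ 0, so z = I/2 is a (simple) pole.
  P(-2/3 - I) = 20/9 - I/3 ≠ 0, so z = -2/3 - I is a (simple) pole.
  P(-2*I) = 5 + 2*I ≠ 0, so z = -2*I is a (simple) pole.

Poles of f: {-2/3 - I, -2*I, I/2}

Final answer: {-2/3 - I, -2*I, I/2}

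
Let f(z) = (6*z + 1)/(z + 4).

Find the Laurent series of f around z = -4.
Put w = z - (-4), i.e. z = w - 4. The denominator is w, so it suffices to rewrite the numerator in powers of w.

P(z) = 6*z + 1
P(w - 4) = -23 + 6*w

Dividing each term by w:
  f = -23/w + 6

Substituting back w = z + 4:
  f(z) = -23/(z + 4) + 6

The series is finite because the numerator is a polynomial; the negative powers form the principal part, and the coefficient of 1/(z + 4) gives Res(f, -4) = -23.

Final answer: -23/(z + 4) + 6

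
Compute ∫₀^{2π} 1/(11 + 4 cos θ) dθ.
Let J = ∫₀^{2π} dθ/(11 + 4 cos θ).
Put z = e^{iθ}: then cos θ = (z + 1/z)/2, dθ = dz/(iz), and z runs once counterclockwise around |z| = 1:
  J = ∮_{|z|=1} 1/(11 + 4*(z + 1/z)/2) · dz/(iz) = (2/i) ∮_{|z|=1} dz/(4*z^2 + 22*z + 4).
The roots of 4*z^2 + 22*z + 4 are z = (-11 ± sqrt(11^2 - 4^2))/4, with sqrt(105) = sqrt(105); their product is 1, so only z₊ = -11/4 + sqrt(105)/4 lies inside the unit circle (z₋ = -11/4 - sqrt(105)/4 lies outside).
z₊ is a simple zero of q(z) = 4*z^2 + 22*z + 4, so Res(1/q, z₊) = 1/q'(z₊) with q'(z) = 8*z + 22; and q'(z₊) = 4*(z₊ - z₋) = 2*sqrt(105).
Therefore J = (2/i) · 2πi · 1/(2*sqrt(105)) = 2*pi/(sqrt(105)) = 2*sqrt(105)*pi/105

Final answer: 2*sqrt(105)*pi/105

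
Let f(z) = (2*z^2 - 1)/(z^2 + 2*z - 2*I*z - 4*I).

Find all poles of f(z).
The singularities of f are the zeros of the denominator. Factoring,
  z^2 + 2*z - 2*I*z - 4*I = (z - 2*I)*(z + 2)
so the candidates are z = 2*I, z = -2.

Check the numerator P(z) = 2*z^2 - 1 at each one:
  P(2*I) = -9 ≠ 0, so z = 2*I is a (simple) pole.
  P(-2) = 7 ≠ 0, so z = -2 is a (simple) pole.

Poles of f: {-2, 2*I}

Final answer: {-2, 2*I}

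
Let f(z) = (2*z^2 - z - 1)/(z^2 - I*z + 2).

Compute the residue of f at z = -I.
Write f(z) = P(z)/Q(z) with P(z) = 2*z^2 - z - 1 and Q(z) = z^2 - I*z + 2.
The denominator factors as Q(z) = (z + I)*(z - 2*I), so z = -I is a simple zero of Q and P is analytic there; z = -I is therefore a simple pole and
  Res(f, z₀) = P(z₀)/Q'(z₀).

Q'(z) = 2*z - I, so Q'(-I) = -3*I.
P(-I) = -3 + I.

Res(f, -I) = (-3 + I)/(-3*I) = -1/3 - I

Final answer: -1/3 - I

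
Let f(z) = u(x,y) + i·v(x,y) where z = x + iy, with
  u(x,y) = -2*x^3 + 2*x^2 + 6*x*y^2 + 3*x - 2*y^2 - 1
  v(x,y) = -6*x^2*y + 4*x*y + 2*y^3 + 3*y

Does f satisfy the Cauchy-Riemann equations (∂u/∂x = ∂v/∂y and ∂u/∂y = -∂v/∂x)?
∂u/∂x = -6*x^2 + 4*x + 6*y^2 + 3
∂v/∂y = -6*x^2 + 4*x + 6*y^2 + 3
∂u/∂y = 12*x*y - 4*y
∂v/∂x = -12*x*y + 4*y
∂u/∂x = ∂v/∂y and ∂u/∂y = -∂v/∂x hold identically; f is analytic.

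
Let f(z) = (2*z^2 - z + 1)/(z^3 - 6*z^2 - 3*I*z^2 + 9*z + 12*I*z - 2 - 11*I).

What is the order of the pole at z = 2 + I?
3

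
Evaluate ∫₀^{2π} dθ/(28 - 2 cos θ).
sqrt(195)*pi/195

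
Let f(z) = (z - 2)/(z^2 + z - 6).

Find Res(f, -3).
Write f(z) = P(z)/Q(z) with P(z) = z - 2 and Q(z) = z^2 + z - 6.
The denominator factors as Q(z) = (z + 3)*(z - 2), so z = -3 is a simple zero of Q and P is analytic there; z = -3 is therefore a simple pole and
  Res(f, z₀) = P(z₀)/Q'(z₀).

Q'(z) = 2*z + 1, so Q'(-3) = -5.
P(-3) = -5.

Res(f, -3) = (-5)/(-5) = 1

Final answer: 1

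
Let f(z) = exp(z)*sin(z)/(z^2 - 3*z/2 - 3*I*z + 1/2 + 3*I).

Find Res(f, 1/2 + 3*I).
(-2/37 - 12*I/37)*exp(1/2 + 3*I)*sin(1/2 + 3*I)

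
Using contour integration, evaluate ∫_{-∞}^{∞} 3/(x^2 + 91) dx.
Let f(z) = 3/(z^2 + 91). The denominator has no real zeros and deg Q - deg P = 2 ≥ 2, so the integral of f over the upper semicircle |z| = R tends to 0 as R → ∞. Closing the contour in the upper half-plane,
  ∫_{-∞}^{∞} f(x) dx = 2πi · Σ Res(f, z_k)  over the poles with Im z_k > 0.

Zeros of the denominator: z^2 + 91 = 0 gives z = ±sqrt(91)*I.
Upper half-plane: z = sqrt(91)*I (simple).

Each pole is a simple zero of Q(z) = z^2 + 91, so Res(f, z₀) = P(z₀)/Q'(z₀) with P(z) = 3, Q'(z) = 2*z:
  Res(f, sqrt(91)*I) = (3)/(2*sqrt(91)*I) = -3*sqrt(91)*I/182

∫_{-∞}^{∞} f(x) dx = 2πi · (-3*sqrt(91)*I/182) = 3*sqrt(91)*pi/91

Final answer: 3*sqrt(91)*pi/91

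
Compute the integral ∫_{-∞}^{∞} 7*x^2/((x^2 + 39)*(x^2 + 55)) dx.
Let f(z) = 7*z^2/((z^2 + 39)*(z^2 + 55)). The denominator has no real zeros and deg Q - deg P = 2 ≥ 2, so the integral of f over the upper semicircle |z| = R tends to 0 as R → ∞. Closing the contour in the upper half-plane,
  ∫_{-∞}^{∞} f(x) dx = 2πi · Σ Res(f, z_k)  over the poles with Im z_k > 0.

Zeros of the denominator: z^2 + 39 = 0 gives z = ±sqrt(39)*I; z^2 + 55 = 0 gives z = ±sqrt(55)*I.
Upper half-plane: z = sqrt(39)*I, z = sqrt(55)*I (simple).

Each pole is a simple zero of Q(z) = z^4 + 94*z^2 + 2145, so Res(f, z₀) = P(z₀)/Q'(z₀) with P(z) = 7*z^2, Q'(z) = 4*z^3 + 188*z:
  Res(f, sqrt(39)*I) = (-273)/(32*sqrt(39)*I) = 7*sqrt(39)*I/32
  Res(f, sqrt(55)*I) = (-385)/(-32*sqrt(55)*I) = -7*sqrt(55)*I/32

Sum of residues: 7*I*(-sqrt(55) + sqrt(39))/32
∫_{-∞}^{∞} f(x) dx = 2πi · (7*I*(-sqrt(55) + sqrt(39))/32) = 7*pi*(-sqrt(39) + sqrt(55))/16

Final answer: 7*pi*(-sqrt(39) + sqrt(55))/16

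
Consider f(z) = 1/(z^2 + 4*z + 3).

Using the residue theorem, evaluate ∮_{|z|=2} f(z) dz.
I*pi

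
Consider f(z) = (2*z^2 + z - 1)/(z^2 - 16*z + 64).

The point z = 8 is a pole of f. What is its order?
Factor the denominator:
  z^2 - 16*z + 64 = (z - 8)^2

The numerator P(z) = 2*z^2 + z - 1 has P(8) = 135 ≠ 0, so no factor of (z - 8) cancels.
Near z = 8 we can therefore write f(z) = g(z)/(z - 8)^2 with g analytic at 8 and g(8) ≠ 0 (g is just the numerator).

Hence z = 8 is a pole of order 2.

Final answer: 2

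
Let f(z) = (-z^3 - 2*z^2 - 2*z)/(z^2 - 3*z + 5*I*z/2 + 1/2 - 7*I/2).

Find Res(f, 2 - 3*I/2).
Write f(z) = P(z)/Q(z) with P(z) = -z^3 - 2*z^2 - 2*z and Q(z) = z^2 - 3*z + 5*I*z/2 + 1/2 - 7*I/2.
The denominator factors as Q(z) = (z - 2 + 3*I/2)*(z - 1 + I), so z = 2 - 3*I/2 is a simple zero of Q and P is analytic there; z = 2 - 3*I/2 is therefore a simple pole and
  Res(f, z₀) = P(z₀)/Q'(z₀).

Q'(z) = 2*z - 3 + 5*I/2, so Q'(2 - 3*I/2) = 1 - I/2.
P(2 - 3*I/2) = -2 + 237*I/8.

Res(f, 2 - 3*I/2) = (-2 + 237*I/8)/(1 - I/2) = -269/20 + 229*I/10

Final answer: -269/20 + 229*I/10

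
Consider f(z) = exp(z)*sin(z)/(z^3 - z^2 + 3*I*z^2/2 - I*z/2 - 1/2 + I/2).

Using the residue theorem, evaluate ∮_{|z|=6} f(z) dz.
-4*I*pi*exp(-I)*sinh(1)/3 + pi*(8/13 - 16*I/39)*exp(I/2)*sinh(1/2) + pi*(-12/13 + 8*I/13)*exp(1 - I)*sin(1 - I)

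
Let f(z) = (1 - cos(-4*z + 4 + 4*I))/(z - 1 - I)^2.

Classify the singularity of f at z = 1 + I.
removable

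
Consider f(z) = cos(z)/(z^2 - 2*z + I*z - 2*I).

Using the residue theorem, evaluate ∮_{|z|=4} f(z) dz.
By the residue theorem, ∮_C f(z) dz = 2πi · (sum of the residues of f at the poles inside |z| = 4).

The denominator factors as (z - 2)*(z + I), so the singularities of f are simple poles at z = 2, z = -I.
  |2|² = 4 < 16 = 4², so this pole is inside the contour.
  |-I|² = 1 < 16 = 4², so this pole is inside the contour.

With P(z) = cos(z) and Q(z) = z^2 - 2*z + I*z - 2*I, each pole is simple, so Res(f, z₀) = P(z₀)/Q'(z₀) with Q'(z) = 2*z - 2 + I.
  Res(f, 2) = P(2)/Q'(2) = (cos(2))/(2 + I) = (2/5 - I/5)*cos(2)
  Res(f, -I) = P(-I)/Q'(-I) = (cosh(1))/(-2 - I) = (-2/5 + I/5)*cosh(1)

Sum of residues inside C: (2/5 - I/5)*cos(2) + (-2/5 + I/5)*cosh(1)
∮_C f(z) dz = 2πi · ((2/5 - I/5)*cos(2) + (-2/5 + I/5)*cosh(1)) = pi*(-2/5 - 4*I/5)*cosh(1) + pi*(2/5 + 4*I/5)*cos(2)

Final answer: pi*(-2/5 - 4*I/5)*cosh(1) + pi*(2/5 + 4*I/5)*cos(2)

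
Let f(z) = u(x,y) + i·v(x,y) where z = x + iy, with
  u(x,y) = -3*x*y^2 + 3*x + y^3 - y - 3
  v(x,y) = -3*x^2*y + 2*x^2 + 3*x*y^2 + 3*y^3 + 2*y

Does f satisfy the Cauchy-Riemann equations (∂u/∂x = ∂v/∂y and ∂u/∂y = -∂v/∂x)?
∂u/∂x = 3 - 3*y^2
∂v/∂y = -3*x^2 + 6*x*y + 9*y^2 + 2
∂u/∂y = -6*x*y + 3*y^2 - 1
∂v/∂x = -6*x*y + 4*x + 3*y^2
∂u/∂x ≠ ∂v/∂y and ∂u/∂y ≠ -∂v/∂x; the Cauchy-Riemann equations are not satisfied, so f is not analytic.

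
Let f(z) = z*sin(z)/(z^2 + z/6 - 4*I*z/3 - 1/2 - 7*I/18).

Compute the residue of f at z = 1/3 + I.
(34/41 + 22*I/41)*sin(1/3 + I)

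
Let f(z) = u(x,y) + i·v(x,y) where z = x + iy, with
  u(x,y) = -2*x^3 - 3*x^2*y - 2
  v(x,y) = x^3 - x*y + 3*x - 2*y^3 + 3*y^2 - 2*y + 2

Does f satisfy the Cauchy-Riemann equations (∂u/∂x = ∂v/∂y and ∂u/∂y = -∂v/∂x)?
∂u/∂x = -6*x^2 - 6*x*y
∂v/∂y = -x - 6*y^2 + 6*y - 2
∂u/∂y = -3*x^2
∂v/∂x = 3*x^2 - y + 3
∂u/∂x ≠ ∂v/∂y and ∂u/∂y ≠ -∂v/∂x; the Cauchy-Riemann equations are not satisfied, so f is not analytic.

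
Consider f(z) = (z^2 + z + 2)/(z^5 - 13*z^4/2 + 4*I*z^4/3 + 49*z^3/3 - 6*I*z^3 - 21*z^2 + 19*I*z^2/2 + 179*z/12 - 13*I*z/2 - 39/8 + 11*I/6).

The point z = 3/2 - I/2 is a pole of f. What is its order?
Factor the denominator:
  z^5 - 13*z^4/2 + 4*I*z^4/3 + 49*z^3/3 - 6*I*z^3 - 21*z^2 + 19*I*z^2/2 + 179*z/12 - 13*I*z/2 - 39/8 + 11*I/6 = (z - 3/2 + I/2)^4*(z - 1/2 - 2*I/3)

The numerator P(z) = z^2 + z + 2 has P(3/2 - I/2) = 11/2 - 2*I ≠ 0, so no factor of (z - 3/2 + I/2) cancels.
Near z = 3/2 - I/2 we can therefore write f(z) = g(z)/(z - 3/2 + I/2)^4 with g analytic at 3/2 - I/2 and g(3/2 - I/2) ≠ 0 (g is the numerator divided by the remaining denominator factors).

Hence z = 3/2 - I/2 is a pole of order 4.

Final answer: 4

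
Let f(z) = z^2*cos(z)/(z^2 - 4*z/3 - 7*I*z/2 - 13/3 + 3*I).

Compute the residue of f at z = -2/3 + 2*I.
Write f(z) = P(z)/Q(z) with P(z) = z^2*cos(z) and Q(z) = z^2 - 4*z/3 - 7*I*z/2 - 13/3 + 3*I.
The denominator factors as Q(z) = (z + 2/3 - 2*I)*(z - 2 - 3*I/2), so z = -2/3 + 2*I is a simple zero of Q and P is analytic there; z = -2/3 + 2*I is therefore a simple pole and
  Res(f, z₀) = P(z₀)/Q'(z₀).

Q'(z) = 2*z - 4/3 - 7*I/2, so Q'(-2/3 + 2*I) = -8/3 + I/2.
P(-2/3 + 2*I) = (-32/9 - 8*I/3)*cos(2/3 - 2*I).

Res(f, -2/3 + 2*I) = ((-32/9 - 8*I/3)*cos(2/3 - 2*I))/(-8/3 + I/2) = (176/159 + 64*I/53)*cos(2/3 - 2*I)

Final answer: (176/159 + 64*I/53)*cos(2/3 - 2*I)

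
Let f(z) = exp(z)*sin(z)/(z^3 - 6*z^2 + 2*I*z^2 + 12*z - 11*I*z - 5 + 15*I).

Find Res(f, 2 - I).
(1/10 + 3*I/10)*exp(2 - I)*sin(2 - I)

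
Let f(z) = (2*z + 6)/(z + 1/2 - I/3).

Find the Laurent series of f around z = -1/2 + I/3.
Put w = z - (-1/2 + I/3), i.e. z = w - 1/2 + I/3. The denominator is w, so it suffices to rewrite the numerator in powers of w.

P(z) = 2*z + 6
P(w - 1/2 + I/3) = 5 + 2*I/3 + 2*w

Dividing each term by w:
  f = (5 + 2*I/3)/w + 2

Substituting back w = z + 1/2 - I/3:
  f(z) = (5 + 2*I/3)/(z + 1/2 - I/3) + 2

The series is finite because the numerator is a polynomial; the negative powers form the principal part, and the coefficient of 1/(z + 1/2 - I/3) gives Res(f, -1/2 + I/3) = 5 + 2*I/3.

Final answer: (5 + 2*I/3)/(z + 1/2 - I/3) + 2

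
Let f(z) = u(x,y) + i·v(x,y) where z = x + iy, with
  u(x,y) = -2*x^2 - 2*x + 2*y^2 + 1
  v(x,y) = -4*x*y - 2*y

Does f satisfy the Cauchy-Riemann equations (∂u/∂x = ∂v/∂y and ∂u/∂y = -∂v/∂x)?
∂u/∂x = -4*x - 2
∂v/∂y = -4*x - 2
∂u/∂y = 4*y
∂v/∂x = -4*y
∂u/∂x = ∂v/∂y and ∂u/∂y = -∂v/∂x hold identically; f is analytic.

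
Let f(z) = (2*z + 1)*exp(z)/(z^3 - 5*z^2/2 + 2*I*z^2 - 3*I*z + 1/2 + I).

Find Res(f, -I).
Write f(z) = P(z)/Q(z) with P(z) = (2*z + 1)*exp(z) and Q(z) = z^3 - 5*z^2/2 + 2*I*z^2 - 3*I*z + 1/2 + I.
The denominator factors as Q(z) = (z - 2 + I)*(z - 1/2)*(z + I), so z = -I is a simple zero of Q and P is analytic there; z = -I is therefore a simple pole and
  Res(f, z₀) = P(z₀)/Q'(z₀).

Q'(z) = 3*z^2 - 5*z + 4*I*z - 3*I, so Q'(-I) = 1 + 2*I.
P(-I) = (1 - 2*I)*exp(-I).

Res(f, -I) = ((1 - 2*I)*exp(-I))/(1 + 2*I) = (-3/5 - 4*I/5)*exp(-I)

Final answer: (-3/5 - 4*I/5)*exp(-I)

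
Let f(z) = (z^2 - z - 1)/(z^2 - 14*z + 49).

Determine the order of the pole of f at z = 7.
2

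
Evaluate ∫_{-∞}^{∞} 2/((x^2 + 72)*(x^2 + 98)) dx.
Let f(z) = 2/((z^2 + 72)*(z^2 + 98)). The denominator has no real zeros and deg Q - deg P = 4 ≥ 2, so the integral of f over the upper semicircle |z| = R tends to 0 as R → ∞. Closing the contour in the upper half-plane,
  ∫_{-∞}^{∞} f(x) dx = 2πi · Σ Res(f, z_k)  over the poles with Im z_k > 0.

Zeros of the denominator: z^2 + 72 = 0 gives z = ±6*sqrt(2)*I; z^2 + 98 = 0 gives z = ±7*sqrt(2)*I.
Upper half-plane: z = 6*sqrt(2)*I, z = 7*sqrt(2)*I (simple).

Each pole is a simple zero of Q(z) = z^4 + 170*z^2 + 7056, so Res(f, z₀) = P(z₀)/Q'(z₀) with P(z) = 2, Q'(z) = 4*z^3 + 340*z:
  Res(f, 6*sqrt(2)*I) = (2)/(312*sqrt(2)*I) = -sqrt(2)*I/312
  Res(f, 7*sqrt(2)*I) = (2)/(-364*sqrt(2)*I) = sqrt(2)*I/364

Sum of residues: -sqrt(2)*I/2184
∫_{-∞}^{∞} f(x) dx = 2πi · (-sqrt(2)*I/2184) = sqrt(2)*pi/1092

Final answer: sqrt(2)*pi/1092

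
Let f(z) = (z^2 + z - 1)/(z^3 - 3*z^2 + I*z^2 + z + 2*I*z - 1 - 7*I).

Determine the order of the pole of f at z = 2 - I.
Factor the denominator:
  z^3 - 3*z^2 + I*z^2 + z + 2*I*z - 1 - 7*I = (z - 2 + I)^2*(z + 1 - I)

The numerator P(z) = z^2 + z - 1 has P(2 - I) = 4 - 5*I ≠ 0, so no factor of (z - 2 + I) cancels.
Near z = 2 - I we can therefore write f(z) = g(z)/(z - 2 + I)^2 with g analytic at 2 - I and g(2 - I) ≠ 0 (g is the numerator divided by the remaining denominator factors).

Hence z = 2 - I is a pole of order 2.

Final answer: 2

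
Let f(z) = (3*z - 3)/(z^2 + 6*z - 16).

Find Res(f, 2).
3/10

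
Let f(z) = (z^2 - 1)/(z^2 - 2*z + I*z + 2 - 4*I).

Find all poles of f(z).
The singularities of f are the zeros of the denominator. Factoring,
  z^2 - 2*z + I*z + 2 - 4*I = (z + 2*I)*(z - 2 - I)
so the candidates are z = -2*I, z = 2 + I.

Check the numerator P(z) = z^2 - 1 at each one:
  P(-2*I) = -5 ≠ 0, so z = -2*I is a (simple) pole.
  P(2 + I) = 2 + 4*I ≠ 0, so z = 2 + I is a (simple) pole.

Poles of f: {-2*I, 2 + I}

Final answer: {-2*I, 2 + I}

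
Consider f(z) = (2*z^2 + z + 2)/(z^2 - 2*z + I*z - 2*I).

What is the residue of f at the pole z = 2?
Write f(z) = P(z)/Q(z) with P(z) = 2*z^2 + z + 2 and Q(z) = z^2 - 2*z + I*z - 2*I.
The denominator factors as Q(z) = (z + I)*(z - 2), so z = 2 is a simple zero of Q and P is analytic there; z = 2 is therefore a simple pole and
  Res(f, z₀) = P(z₀)/Q'(z₀).

Q'(z) = 2*z - 2 + I, so Q'(2) = 2 + I.
P(2) = 12.

Res(f, 2) = (12)/(2 + I) = 24/5 - 12*I/5

Final answer: 24/5 - 12*I/5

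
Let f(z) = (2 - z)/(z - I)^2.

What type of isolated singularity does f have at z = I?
Write f(z) = g(z)/(z - I)^2 with g(z) = 2 - z.
g is entire and g(I) = 2 - I ≠ 0, so no factor of (z - I) cancels: the Laurent expansion of f about z = I starts at the power -2, i.e. lim_{z→z₀} (z - z₀)^2 f(z) = 2 - I is finite and nonzero.
So z = I is a pole of order 2.

Final answer: pole of order 2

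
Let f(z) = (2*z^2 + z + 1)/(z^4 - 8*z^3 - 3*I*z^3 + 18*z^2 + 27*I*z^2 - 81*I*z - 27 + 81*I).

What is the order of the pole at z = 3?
3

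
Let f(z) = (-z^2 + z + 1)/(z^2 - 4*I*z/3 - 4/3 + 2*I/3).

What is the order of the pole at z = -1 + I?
Factor the denominator:
  z^2 - 4*I*z/3 - 4/3 + 2*I/3 = (z + 1 - I)*(z - 1 - I/3)

The numerator P(z) = -z^2 + z + 1 has P(-1 + I) = 3*I ≠ 0, so no factor of (z + 1 - I) cancels.
Near z = -1 + I we can therefore write f(z) = g(z)/(z + 1 - I) with g analytic at -1 + I and g(-1 + I) ≠ 0 (g is the numerator divided by the remaining denominator factors).

Hence z = -1 + I is a pole of order 1.

Final answer: 1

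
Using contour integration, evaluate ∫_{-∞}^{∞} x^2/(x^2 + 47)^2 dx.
sqrt(47)*pi/94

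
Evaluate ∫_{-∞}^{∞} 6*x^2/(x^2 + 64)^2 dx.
3*pi/8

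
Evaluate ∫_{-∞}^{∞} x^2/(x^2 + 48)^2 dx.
Let f(z) = z^2/(z^2 + 48)^2. The denominator has no real zeros and deg Q - deg P = 2 ≥ 2, so the integral of f over the upper semicircle |z| = R tends to 0 as R → ∞. Closing the contour in the upper half-plane,
  ∫_{-∞}^{∞} f(x) dx = 2πi · Σ Res(f, z_k)  over the poles with Im z_k > 0.

Zeros of the denominator: z^2 + 48 = 0 gives z = ±4*sqrt(3)*I.
Upper half-plane: z = 4*sqrt(3)*I (a pole of order 2).

Write f(z) = g(z)/(z - 4*sqrt(3)*I)^2 with g(z) = z^2/(z + 4*sqrt(3)*I)^2. For a double pole, Res(f, z₀) = g'(z₀):
  g'(z) = 8*sqrt(3)*I*z/(z + 4*sqrt(3)*I)^3
  Res(f, 4*sqrt(3)*I) = g'(4*sqrt(3)*I) = -sqrt(3)*I/48

∫_{-∞}^{∞} f(x) dx = 2πi · (-sqrt(3)*I/48) = sqrt(3)*pi/24

Final answer: sqrt(3)*pi/24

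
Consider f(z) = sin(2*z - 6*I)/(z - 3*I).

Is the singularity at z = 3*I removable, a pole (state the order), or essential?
removable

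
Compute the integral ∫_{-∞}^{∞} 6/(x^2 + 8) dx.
Let f(z) = 6/(z^2 + 8). The denominator has no real zeros and deg Q - deg P = 2 ≥ 2, so the integral of f over the upper semicircle |z| = R tends to 0 as R → ∞. Closing the contour in the upper half-plane,
  ∫_{-∞}^{∞} f(x) dx = 2πi · Σ Res(f, z_k)  over the poles with Im z_k > 0.

Zeros of the denominator: z^2 + 8 = 0 gives z = ±2*sqrt(2)*I.
Upper half-plane: z = 2*sqrt(2)*I (simple).

Each pole is a simple zero of Q(z) = z^2 + 8, so Res(f, z₀) = P(z₀)/Q'(z₀) with P(z) = 6, Q'(z) = 2*z:
  Res(f, 2*sqrt(2)*I) = (6)/(4*sqrt(2)*I) = -3*sqrt(2)*I/4

∫_{-∞}^{∞} f(x) dx = 2πi · (-3*sqrt(2)*I/4) = 3*sqrt(2)*pi/2

Final answer: 3*sqrt(2)*pi/2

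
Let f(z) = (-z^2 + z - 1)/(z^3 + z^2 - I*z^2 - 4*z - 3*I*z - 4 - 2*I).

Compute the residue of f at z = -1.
9/10 - 3*I/10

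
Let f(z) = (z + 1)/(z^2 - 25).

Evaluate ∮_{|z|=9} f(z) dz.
2*I*pi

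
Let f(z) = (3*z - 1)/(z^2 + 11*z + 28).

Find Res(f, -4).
-13/3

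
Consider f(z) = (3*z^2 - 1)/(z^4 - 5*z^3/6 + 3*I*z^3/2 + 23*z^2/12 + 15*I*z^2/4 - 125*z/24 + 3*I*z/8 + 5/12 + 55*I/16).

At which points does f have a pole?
The singularities of f are the zeros of the denominator. Factoring,
  z^4 - 5*z^3/6 + 3*I*z^3/2 + 23*z^2/12 + 15*I*z^2/4 - 125*z/24 + 3*I*z/8 + 5/12 + 55*I/16 = (z - 3/2 + 2*I)*(z + 1 - 3*I/2)*(z - I/2)*(z - 1/3 + 3*I/2)
so the candidates are z = 3/2 - 2*I, z = -1 + 3*I/2, z = I/2, z = 1/3 - 3*I/2.

Check the numerator P(z) = 3*z^2 - 1 at each one:
  P(3/2 - 2*I) = -25/4 - 18*I ≠ 0, so z = 3/2 - 2*I is a (simple) pole.
  P(-1 + 3*I/2) = -19/4 - 9*I ≠ 0, so z = -1 + 3*I/2 is a (simple) pole.
  P(I/2) = -7/4 ≠ 0, so z = I/2 is a (simple) pole.
  P(1/3 - 3*I/2) = -89/12 - 3*I ≠ 0, so z = 1/3 - 3*I/2 is a (simple) pole.

Poles of f: {-1 + 3*I/2, I/2, 1/3 - 3*I/2, 3/2 - 2*I}

Final answer: {-1 + 3*I/2, I/2, 1/3 - 3*I/2, 3/2 - 2*I}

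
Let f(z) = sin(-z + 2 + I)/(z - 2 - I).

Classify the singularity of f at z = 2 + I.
removable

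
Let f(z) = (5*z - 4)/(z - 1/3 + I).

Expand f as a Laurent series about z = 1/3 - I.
(-7/3 - 5*I)/(z - 1/3 + I) + 5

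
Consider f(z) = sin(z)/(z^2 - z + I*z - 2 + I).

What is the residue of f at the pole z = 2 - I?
(3/10 + I/10)*sin(2 - I)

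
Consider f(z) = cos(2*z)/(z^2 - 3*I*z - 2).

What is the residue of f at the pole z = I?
I*cosh(2)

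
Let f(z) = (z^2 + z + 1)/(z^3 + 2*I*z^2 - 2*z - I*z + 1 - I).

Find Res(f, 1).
3/10 - 9*I/10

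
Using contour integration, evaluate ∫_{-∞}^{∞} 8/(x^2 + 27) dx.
8*sqrt(3)*pi/9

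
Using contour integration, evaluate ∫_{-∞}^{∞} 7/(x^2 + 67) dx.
7*sqrt(67)*pi/67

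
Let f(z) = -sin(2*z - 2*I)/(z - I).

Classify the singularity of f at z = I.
Let u = z - I. The argument of sin is 2*z - 2*I = 2u, so
  f = -sin(2u)/u = -((2u) - (2u)^3/6 + ...)/u = -2 + (4/3)*u^2 - ...
The Laurent expansion about u = 0 has no negative powers; equivalently lim_{z→I} f(z) = -2 exists and is finite.
So the singularity is removable.

Final answer: removable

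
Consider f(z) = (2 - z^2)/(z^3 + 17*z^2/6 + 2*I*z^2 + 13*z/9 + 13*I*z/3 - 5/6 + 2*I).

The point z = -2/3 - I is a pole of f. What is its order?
Factor the denominator:
  z^3 + 17*z^2/6 + 2*I*z^2 + 13*z/9 + 13*I*z/3 - 5/6 + 2*I = (z + 2/3 + I)^2*(z + 3/2)

The numerator P(z) = 2 - z^2 has P(-2/3 - I) = 23/9 - 4*I/3 ≠ 0, so no factor of (z + 2/3 + I) cancels.
Near z = -2/3 - I we can therefore write f(z) = g(z)/(z + 2/3 + I)^2 with g analytic at -2/3 - I and g(-2/3 - I) ≠ 0 (g is the numerator divided by the remaining denominator factors).

Hence z = -2/3 - I is a pole of order 2.

Final answer: 2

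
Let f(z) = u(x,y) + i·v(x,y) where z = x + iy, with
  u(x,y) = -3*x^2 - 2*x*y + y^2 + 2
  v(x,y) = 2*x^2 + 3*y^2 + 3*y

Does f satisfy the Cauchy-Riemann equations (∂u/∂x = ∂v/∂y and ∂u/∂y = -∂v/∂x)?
∂u/∂x = -6*x - 2*y
∂v/∂y = 6*y + 3
∂u/∂y = -2*x + 2*y
∂v/∂x = 4*x
∂u/∂x ≠ ∂v/∂y and ∂u/∂y ≠ -∂v/∂x; the Cauchy-Riemann equations are not satisfied, so f is not analytic.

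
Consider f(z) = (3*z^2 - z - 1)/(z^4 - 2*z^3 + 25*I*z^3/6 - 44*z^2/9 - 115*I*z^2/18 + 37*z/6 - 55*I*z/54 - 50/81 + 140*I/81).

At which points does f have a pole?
The singularities of f are the zeros of the denominator. Factoring,
  z^4 - 2*z^3 + 25*I*z^3/6 - 44*z^2/9 - 115*I*z^2/18 + 37*z/6 - 55*I*z/54 - 50/81 + 140*I/81 = (z - 1/3 + I)*(z - 2/3 + 2*I/3)*(z - 2/3 + I)*(z - 1/3 + 3*I/2)
so the candidates are z = 1/3 - I, z = 2/3 - 2*I/3, z = 2/3 - I, z = 1/3 - 3*I/2.

Check the numerator P(z) = 3*z^2 - z - 1 at each one:
  P(1/3 - I) = -4 - I ≠ 0, so z = 1/3 - I is a (simple) pole.
  P(2/3 - 2*I/3) = -5/3 - 2*I ≠ 0, so z = 2/3 - 2*I/3 is a (simple) pole.
  P(2/3 - I) = -10/3 - 3*I ≠ 0, so z = 2/3 - I is a (simple) pole.
  P(1/3 - 3*I/2) = -31/4 - 3*I/2 ≠ 0, so z = 1/3 - 3*I/2 is a (simple) pole.

Poles of f: {1/3 - 3*I/2, 1/3 - I, 2/3 - I, 2/3 - 2*I/3}

Final answer: {1/3 - 3*I/2, 1/3 - I, 2/3 - I, 2/3 - 2*I/3}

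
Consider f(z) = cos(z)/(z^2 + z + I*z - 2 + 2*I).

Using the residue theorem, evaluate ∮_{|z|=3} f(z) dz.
pi*(1/5 - 3*I/5)*cos(2) + pi*(-1/5 + 3*I/5)*cos(1 - I)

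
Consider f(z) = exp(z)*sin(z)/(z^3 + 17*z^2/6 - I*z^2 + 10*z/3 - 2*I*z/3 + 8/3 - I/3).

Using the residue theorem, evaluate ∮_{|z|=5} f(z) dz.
By the residue theorem, ∮_C f(z) dz = 2πi · (sum of the residues of f at the poles inside |z| = 5).

The denominator factors as (z + 1/3 + I)*(z + 3/2 - I)*(z + 1 - I), so the singularities of f are simple poles at z = -1/3 - I, z = -3/2 + I, z = -1 + I.
  |-1/3 - I|² = 10/9 < 25 = 5², so this pole is inside the contour.
  |-3/2 + I|² = 13/4 < 25 = 5², so this pole is inside the contour.
  |-1 + I|² = 2 < 25 = 5², so this pole is inside the contour.

With P(z) = exp(z)*sin(z) and Q(z) = z^3 + 17*z^2/6 - I*z^2 + 10*z/3 - 2*I*z/3 + 8/3 - I/3, each pole is simple, so Res(f, z₀) = P(z₀)/Q'(z₀) with Q'(z) = 3*z^2 + 17*z/3 - 2*I*z + 10/3 - 2*I/3.
  Res(f, -1/3 - I) = P(-1/3 - I)/Q'(-1/3 - I) = (-exp(-1/3 - I)*sin(1/3 + I))/(-29/9 - 11*I/3) = (261/1930 - 297*I/1930)*exp(-1/3 - I)*sin(1/3 + I)
  Res(f, -3/2 + I) = P(-3/2 + I)/Q'(-3/2 + I) = (-exp(-3/2 + I)*sin(3/2 - I))/(7/12 - I) = (-84/193 - 144*I/193)*exp(-3/2 + I)*sin(3/2 - I)
  Res(f, -1 + I) = P(-1 + I)/Q'(-1 + I) = (-exp(-1 + I)*sin(1 - I))/(-1/3 + I) = (3/10 + 9*I/10)*exp(-1 + I)*sin(1 - I)

Sum of residues inside C: (-84/193 - 144*I/193)*exp(-3/2 + I)*sin(3/2 - I) + (261/1930 - 297*I/1930)*exp(-1/3 - I)*sin(1/3 + I) + (3/10 + 9*I/10)*exp(-1 + I)*sin(1 - I)
∮_C f(z) dz = 2πi · ((-84/193 - 144*I/193)*exp(-3/2 + I)*sin(3/2 - I) + (261/1930 - 297*I/1930)*exp(-1/3 - I)*sin(1/3 + I) + (3/10 + 9*I/10)*exp(-1 + I)*sin(1 - I)) = pi*(-9/5 + 3*I/5)*exp(-1 + I)*sin(1 - I) + pi*(288/193 - 168*I/193)*exp(-3/2 + I)*sin(3/2 - I) + pi*(297/965 + 261*I/965)*exp(-1/3 - I)*sin(1/3 + I)

Final answer: pi*(-9/5 + 3*I/5)*exp(-1 + I)*sin(1 - I) + pi*(288/193 - 168*I/193)*exp(-3/2 + I)*sin(3/2 - I) + pi*(297/965 + 261*I/965)*exp(-1/3 - I)*sin(1/3 + I)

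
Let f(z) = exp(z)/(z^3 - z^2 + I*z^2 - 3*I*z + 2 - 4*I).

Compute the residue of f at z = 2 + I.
Write f(z) = P(z)/Q(z) with P(z) = exp(z) and Q(z) = z^3 - z^2 + I*z^2 - 3*I*z + 2 - 4*I.
The denominator factors as Q(z) = (z - 2 - I)*(z + 2*I)*(z + 1), so z = 2 + I is a simple zero of Q and P is analytic there; z = 2 + I is therefore a simple pole and
  Res(f, z₀) = P(z₀)/Q'(z₀).

Q'(z) = 3*z^2 - 2*z + 2*I*z - 3*I, so Q'(2 + I) = 3 + 11*I.
P(2 + I) = exp(2 + I).

Res(f, 2 + I) = (exp(2 + I))/(3 + 11*I) = (3/130 - 11*I/130)*exp(2 + I)

Final answer: (3/130 - 11*I/130)*exp(2 + I)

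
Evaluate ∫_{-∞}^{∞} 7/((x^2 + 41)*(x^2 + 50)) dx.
Let f(z) = 7/((z^2 + 41)*(z^2 + 50)). The denominator has no real zeros and deg Q - deg P = 4 ≥ 2, so the integral of f over the upper semicircle |z| = R tends to 0 as R → ∞. Closing the contour in the upper half-plane,
  ∫_{-∞}^{∞} f(x) dx = 2πi · Σ Res(f, z_k)  over the poles with Im z_k > 0.

Zeros of the denominator: z^2 + 50 = 0 gives z = ±5*sqrt(2)*I; z^2 + 41 = 0 gives z = ±sqrt(41)*I.
Upper half-plane: z = 5*sqrt(2)*I, z = sqrt(41)*I (simple).

Each pole is a simple zero of Q(z) = z^4 + 91*z^2 + 2050, so Res(f, z₀) = P(z₀)/Q'(z₀) with P(z) = 7, Q'(z) = 4*z^3 + 182*z:
  Res(f, 5*sqrt(2)*I) = (7)/(-90*sqrt(2)*I) = 7*sqrt(2)*I/180
  Res(f, sqrt(41)*I) = (7)/(18*sqrt(41)*I) = -7*sqrt(41)*I/738

Sum of residues: 7*I*(-10*sqrt(41) + 41*sqrt(2))/7380
∫_{-∞}^{∞} f(x) dx = 2πi · (7*I*(-10*sqrt(41) + 41*sqrt(2))/7380) = 7*pi*(-41*sqrt(2) + 10*sqrt(41))/3690

Final answer: 7*pi*(-41*sqrt(2) + 10*sqrt(41))/3690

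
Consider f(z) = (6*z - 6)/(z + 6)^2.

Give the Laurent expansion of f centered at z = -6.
-42/(z + 6)^2 + 6/(z + 6)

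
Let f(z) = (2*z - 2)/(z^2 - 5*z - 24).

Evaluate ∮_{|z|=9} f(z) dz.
4*I*pi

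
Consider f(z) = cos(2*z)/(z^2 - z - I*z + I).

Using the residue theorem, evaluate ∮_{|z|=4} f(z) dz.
pi*(1 - I)*cosh(2) + pi*(-1 + I)*cos(2)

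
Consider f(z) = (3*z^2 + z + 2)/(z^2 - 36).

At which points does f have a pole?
The singularities of f are the zeros of the denominator. Factoring,
  z^2 - 36 = (z - 6)*(z + 6)
so the candidates are z = 6, z = -6.

Check the numerator P(z) = 3*z^2 + z + 2 at each one:
  P(6) = 116 ≠ 0, so z = 6 is a (simple) pole.
  P(-6) = 104 ≠ 0, so z = -6 is a (simple) pole.

Poles of f: {-6, 6}

Final answer: {-6, 6}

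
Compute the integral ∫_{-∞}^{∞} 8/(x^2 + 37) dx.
Let f(z) = 8/(z^2 + 37). The denominator has no real zeros and deg Q - deg P = 2 ≥ 2, so the integral of f over the upper semicircle |z| = R tends to 0 as R → ∞. Closing the contour in the upper half-plane,
  ∫_{-∞}^{∞} f(x) dx = 2πi · Σ Res(f, z_k)  over the poles with Im z_k > 0.

Zeros of the denominator: z^2 + 37 = 0 gives z = ±sqrt(37)*I.
Upper half-plane: z = sqrt(37)*I (simple).

Each pole is a simple zero of Q(z) = z^2 + 37, so Res(f, z₀) = P(z₀)/Q'(z₀) with P(z) = 8, Q'(z) = 2*z:
  Res(f, sqrt(37)*I) = (8)/(2*sqrt(37)*I) = -4*sqrt(37)*I/37

∫_{-∞}^{∞} f(x) dx = 2πi · (-4*sqrt(37)*I/37) = 8*sqrt(37)*pi/37

Final answer: 8*sqrt(37)*pi/37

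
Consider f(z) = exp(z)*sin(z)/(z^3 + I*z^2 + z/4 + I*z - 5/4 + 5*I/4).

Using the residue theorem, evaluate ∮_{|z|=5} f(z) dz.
By the residue theorem, ∮_C f(z) dz = 2πi · (sum of the residues of f at the poles inside |z| = 5).

The denominator factors as (z + 1/2 + I)*(z - 1 + I)*(z + 1/2 - I), so the singularities of f are simple poles at z = -1/2 - I, z = 1 - I, z = -1/2 + I.
  |-1/2 - I|² = 5/4 < 25 = 5², so this pole is inside the contour.
  |1 - I|² = 2 < 25 = 5², so this pole is inside the contour.
  |-1/2 + I|² = 5/4 < 25 = 5², so this pole is inside the contour.

With P(z) = exp(z)*sin(z) and Q(z) = z^3 + I*z^2 + z/4 + I*z - 5/4 + 5*I/4, each pole is simple, so Res(f, z₀) = P(z₀)/Q'(z₀) with Q'(z) = 3*z^2 + 2*I*z + 1/4 + I.
  Res(f, -1/2 - I) = P(-1/2 - I)/Q'(-1/2 - I) = (-exp(-1/2 - I)*sin(1/2 + I))/(3*I) = I*exp(-1/2 - I)*sin(1/2 + I)/3
  Res(f, 1 - I) = P(1 - I)/Q'(1 - I) = (exp(1 - I)*sin(1 - I))/(9/4 - 3*I) = (4/25 + 16*I/75)*exp(1 - I)*sin(1 - I)
  Res(f, -1/2 + I) = P(-1/2 + I)/Q'(-1/2 + I) = (-exp(-1/2 + I)*sin(1/2 - I))/(-4 - 3*I) = (4/25 - 3*I/25)*exp(-1/2 + I)*sin(1/2 - I)

Sum of residues inside C: (4/25 + 16*I/75)*exp(1 - I)*sin(1 - I) + (4/25 - 3*I/25)*exp(-1/2 + I)*sin(1/2 - I) + I*exp(-1/2 - I)*sin(1/2 + I)/3
∮_C f(z) dz = 2πi · ((4/25 + 16*I/75)*exp(1 - I)*sin(1 - I) + (4/25 - 3*I/25)*exp(-1/2 + I)*sin(1/2 - I) + I*exp(-1/2 - I)*sin(1/2 + I)/3) = -2*pi*exp(-1/2 - I)*sin(1/2 + I)/3 + pi*(6/25 + 8*I/25)*exp(-1/2 + I)*sin(1/2 - I) + pi*(-32/75 + 8*I/25)*exp(1 - I)*sin(1 - I)

Final answer: -2*pi*exp(-1/2 - I)*sin(1/2 + I)/3 + pi*(6/25 + 8*I/25)*exp(-1/2 + I)*sin(1/2 - I) + pi*(-32/75 + 8*I/25)*exp(1 - I)*sin(1 - I)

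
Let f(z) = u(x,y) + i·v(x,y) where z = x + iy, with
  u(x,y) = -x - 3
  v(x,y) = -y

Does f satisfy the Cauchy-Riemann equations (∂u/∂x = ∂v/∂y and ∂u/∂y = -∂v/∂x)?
∂u/∂x = -1
∂v/∂y = -1
∂u/∂y = 0
∂v/∂x = 0
∂u/∂x = ∂v/∂y and ∂u/∂y = -∂v/∂x hold identically; f is analytic.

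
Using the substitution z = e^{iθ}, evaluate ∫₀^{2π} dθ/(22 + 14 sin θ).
sqrt(2)*pi/12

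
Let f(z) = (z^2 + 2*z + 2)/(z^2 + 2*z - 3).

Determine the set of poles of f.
The singularities of f are the zeros of the denominator. Factoring,
  z^2 + 2*z - 3 = (z - 1)*(z + 3)
so the candidates are z = 1, z = -3.

Check the numerator P(z) = z^2 + 2*z + 2 at each one:
  P(1) = 5 ≠ 0, so z = 1 is a (simple) pole.
  P(-3) = 5 ≠ 0, so z = -3 is a (simple) pole.

Poles of f: {-3, 1}

Final answer: {-3, 1}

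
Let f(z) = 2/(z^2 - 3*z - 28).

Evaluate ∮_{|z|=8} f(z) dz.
By the residue theorem, ∮_C f(z) dz = 2πi · (sum of the residues of f at the poles inside |z| = 8).

The denominator factors as (z - 7)*(z + 4), so the singularities of f are simple poles at z = 7, z = -4.
  |7|² = 49 < 64 = 8², so this pole is inside the contour.
  |-4|² = 16 < 64 = 8², so this pole is inside the contour.

With P(z) = 2 and Q(z) = z^2 - 3*z - 28, each pole is simple, so Res(f, z₀) = P(z₀)/Q'(z₀) with Q'(z) = 2*z - 3.
  Res(f, 7) = P(7)/Q'(7) = (2)/(11) = 2/11
  Res(f, -4) = P(-4)/Q'(-4) = (2)/(-11) = -2/11

Sum of residues inside C: 0
∮_C f(z) dz = 2πi · (0) = 0

Final answer: 0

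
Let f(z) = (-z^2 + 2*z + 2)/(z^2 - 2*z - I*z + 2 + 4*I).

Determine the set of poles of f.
The singularities of f are the zeros of the denominator. Factoring,
  z^2 - 2*z - I*z + 2 + 4*I = (z - 2*I)*(z - 2 + I)
so the candidates are z = 2*I, z = 2 - I.

Check the numerator P(z) = -z^2 + 2*z + 2 at each one:
  P(2*I) = 6 + 4*I ≠ 0, so z = 2*I is a (simple) pole.
  P(2 - I) = 3 + 2*I ≠ 0, so z = 2 - I is a (simple) pole.

Poles of f: {2*I, 2 - I}

Final answer: {2*I, 2 - I}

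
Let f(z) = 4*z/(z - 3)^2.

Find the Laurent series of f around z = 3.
Put w = z - (3), i.e. z = w + 3. The denominator is w^2, so it suffices to rewrite the numerator in powers of w.

P(z) = 4*z
P(w + 3) = 12 + 4*w

Dividing each term by w^2:
  f = 12/w^2 + 4/w

Substituting back w = z - 3:
  f(z) = 12/(z - 3)^2 + 4/(z - 3)

The series is finite because the numerator is a polynomial; the negative powers form the principal part, and the coefficient of 1/(z - 3) gives Res(f, 3) = 4.

Final answer: 12/(z - 3)^2 + 4/(z - 3)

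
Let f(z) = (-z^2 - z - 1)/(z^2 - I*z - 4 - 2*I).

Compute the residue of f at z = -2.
Write f(z) = P(z)/Q(z) with P(z) = -z^2 - z - 1 and Q(z) = z^2 - I*z - 4 - 2*I.
The denominator factors as Q(z) = (z - 2 - I)*(z + 2), so z = -2 is a simple zero of Q and P is analytic there; z = -2 is therefore a simple pole and
  Res(f, z₀) = P(z₀)/Q'(z₀).

Q'(z) = 2*z - I, so Q'(-2) = -4 - I.
P(-2) = -3.

Res(f, -2) = (-3)/(-4 - I) = 12/17 - 3*I/17

Final answer: 12/17 - 3*I/17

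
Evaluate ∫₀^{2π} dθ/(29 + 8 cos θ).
2*sqrt(777)*pi/777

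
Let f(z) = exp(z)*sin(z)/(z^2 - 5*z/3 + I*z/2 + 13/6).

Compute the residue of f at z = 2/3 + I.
Write f(z) = P(z)/Q(z) with P(z) = exp(z)*sin(z) and Q(z) = z^2 - 5*z/3 + I*z/2 + 13/6.
The denominator factors as Q(z) = (z - 1 + 3*I/2)*(z - 2/3 - I), so z = 2/3 + I is a simple zero of Q and P is analytic there; z = 2/3 + I is therefore a simple pole and
  Res(f, z₀) = P(z₀)/Q'(z₀).

Q'(z) = 2*z - 5/3 + I/2, so Q'(2/3 + I) = -1/3 + 5*I/2.
P(2/3 + I) = exp(2/3 + I)*sin(2/3 + I).

Res(f, 2/3 + I) = (exp(2/3 + I)*sin(2/3 + I))/(-1/3 + 5*I/2) = (-12/229 - 90*I/229)*exp(2/3 + I)*sin(2/3 + I)

Final answer: (-12/229 - 90*I/229)*exp(2/3 + I)*sin(2/3 + I)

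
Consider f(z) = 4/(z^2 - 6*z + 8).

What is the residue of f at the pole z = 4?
2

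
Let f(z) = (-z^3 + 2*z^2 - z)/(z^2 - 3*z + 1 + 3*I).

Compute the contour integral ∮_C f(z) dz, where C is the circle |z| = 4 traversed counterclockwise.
By the residue theorem, ∮_C f(z) dz = 2πi · (sum of the residues of f at the poles inside |z| = 4).

The denominator factors as (z - I)*(z - 3 + I), so the singularities of f are simple poles at z = I, z = 3 - I.
  |I|² = 1 < 16 = 4², so this pole is inside the contour.
  |3 - I|² = 10 < 16 = 4², so this pole is inside the contour.

With P(z) = -z^3 + 2*z^2 - z and Q(z) = z^2 - 3*z + 1 + 3*I, each pole is simple, so Res(f, z₀) = P(z₀)/Q'(z₀) with Q'(z) = 2*z - 3.
  Res(f, I) = P(I)/Q'(I) = (-2)/(-3 + 2*I) = 6/13 + 4*I/13
  Res(f, 3 - I) = P(3 - I)/Q'(3 - I) = (-5 + 15*I)/(3 - 2*I) = -45/13 + 35*I/13

Sum of residues inside C: -3 + 3*I
∮_C f(z) dz = 2πi · (-3 + 3*I) = pi*(-6 - 6*I)

Final answer: pi*(-6 - 6*I)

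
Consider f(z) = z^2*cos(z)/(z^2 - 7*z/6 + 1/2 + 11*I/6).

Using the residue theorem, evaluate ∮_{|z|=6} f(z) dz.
pi*(-216/265 + 64*I/795)*cos(1/3 - I) + pi*(216/265 + 597*I/265)*cos(3/2 - I)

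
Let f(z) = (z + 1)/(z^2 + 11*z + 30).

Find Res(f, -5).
Write f(z) = P(z)/Q(z) with P(z) = z + 1 and Q(z) = z^2 + 11*z + 30.
The denominator factors as Q(z) = (z + 6)*(z + 5), so z = -5 is a simple zero of Q and P is analytic there; z = -5 is therefore a simple pole and
  Res(f, z₀) = P(z₀)/Q'(z₀).

Q'(z) = 2*z + 11, so Q'(-5) = 1.
P(-5) = -4.

Res(f, -5) = (-4)/(1) = -4

Final answer: -4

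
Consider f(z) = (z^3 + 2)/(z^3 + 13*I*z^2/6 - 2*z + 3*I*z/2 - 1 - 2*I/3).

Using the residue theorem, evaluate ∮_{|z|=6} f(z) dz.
By the residue theorem, ∮_C f(z) dz = 2πi · (sum of the residues of f at the poles inside |z| = 6).

The denominator factors as (z + 2*I/3)*(z + 1)*(z - 1 + 3*I/2), so the singularities of f are simple poles at z = -2*I/3, z = -1, z = 1 - 3*I/2.
  |-2*I/3|² = 4/9 < 36 = 6², so this pole is inside the contour.
  |-1|² = 1 < 36 = 6², so this pole is inside the contour.
  |1 - 3*I/2|² = 13/4 < 36 = 6², so this pole is inside the contour.

With P(z) = z^3 + 2 and Q(z) = z^3 + 13*I*z^2/6 - 2*z + 3*I*z/2 - 1 - 2*I/3, each pole is simple, so Res(f, z₀) = P(z₀)/Q'(z₀) with Q'(z) = 3*z^2 + 13*I*z/3 - 2 + 3*I/2.
  Res(f, -2*I/3) = P(-2*I/3)/Q'(-2*I/3) = (2 + 8*I/27)/(-4/9 + 3*I/2) = -144/793 - 3044*I/2379
  Res(f, -1) = P(-1)/Q'(-1) = (1)/(1 - 17*I/6) = 36/325 + 102*I/325
  Res(f, 1 - 3*I/2) = P(1 - 3*I/2)/Q'(1 - 3*I/2) = (-15/4 - 9*I/8)/(3/4 - 19*I/6) = 108/1525 - 3663*I/3050

Sum of residues inside C: -13*I/6
∮_C f(z) dz = 2πi · (-13*I/6) = 13*pi/3

Final answer: 13*pi/3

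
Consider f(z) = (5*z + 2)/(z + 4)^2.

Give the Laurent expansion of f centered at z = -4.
Put w = z - (-4), i.e. z = w - 4. The denominator is w^2, so it suffices to rewrite the numerator in powers of w.

P(z) = 5*z + 2
P(w - 4) = -18 + 5*w

Dividing each term by w^2:
  f = -18/w^2 + 5/w

Substituting back w = z + 4:
  f(z) = -18/(z + 4)^2 + 5/(z + 4)

The series is finite because the numerator is a polynomial; the negative powers form the principal part, and the coefficient of 1/(z + 4) gives Res(f, -4) = 5.

Final answer: -18/(z + 4)^2 + 5/(z + 4)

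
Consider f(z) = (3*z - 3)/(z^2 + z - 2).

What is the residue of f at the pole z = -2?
3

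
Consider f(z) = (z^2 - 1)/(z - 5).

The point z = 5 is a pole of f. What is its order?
Factor the denominator:
  z - 5 = (z - 5)

The numerator P(z) = z^2 - 1 has P(5) = 24 ≠ 0, so no factor of (z - 5) cancels.
Near z = 5 we can therefore write f(z) = g(z)/(z - 5) with g analytic at 5 and g(5) ≠ 0 (g is just the numerator).

Hence z = 5 is a pole of order 1.

Final answer: 1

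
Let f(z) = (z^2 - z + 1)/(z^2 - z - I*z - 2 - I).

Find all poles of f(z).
The singularities of f are the zeros of the denominator. Factoring,
  z^2 - z - I*z - 2 - I = (z - 2 - I)*(z + 1)
so the candidates are z = 2 + I, z = -1.

Check the numerator P(z) = z^2 - z + 1 at each one:
  P(2 + I) = 2 + 3*I ≠ 0, so z = 2 + I is a (simple) pole.
  P(-1) = 3 ≠ 0, so z = -1 is a (simple) pole.

Poles of f: {-1, 2 + I}

Final answer: {-1, 2 + I}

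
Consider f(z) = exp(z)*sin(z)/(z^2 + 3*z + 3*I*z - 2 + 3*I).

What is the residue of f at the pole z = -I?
Write f(z) = P(z)/Q(z) with P(z) = exp(z)*sin(z) and Q(z) = z^2 + 3*z + 3*I*z - 2 + 3*I.
The denominator factors as Q(z) = (z + 3 + 2*I)*(z + I), so z = -I is a simple zero of Q and P is analytic there; z = -I is therefore a simple pole and
  Res(f, z₀) = P(z₀)/Q'(z₀).

Q'(z) = 2*z + 3 + 3*I, so Q'(-I) = 3 + I.
P(-I) = -I*exp(-I)*sinh(1).

Res(f, -I) = (-I*exp(-I)*sinh(1))/(3 + I) = (-1/10 - 3*I/10)*exp(-I)*sinh(1)

Final answer: (-1/10 - 3*I/10)*exp(-I)*sinh(1)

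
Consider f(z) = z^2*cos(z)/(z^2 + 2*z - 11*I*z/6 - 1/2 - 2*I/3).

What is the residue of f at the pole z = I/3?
(-8/193 - 14*I/579)*cosh(1/3)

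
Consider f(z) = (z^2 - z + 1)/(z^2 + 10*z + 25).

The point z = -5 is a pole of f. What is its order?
Factor the denominator:
  z^2 + 10*z + 25 = (z + 5)^2

The numerator P(z) = z^2 - z + 1 has P(-5) = 31 ≠ 0, so no factor of (z + 5) cancels.
Near z = -5 we can therefore write f(z) = g(z)/(z + 5)^2 with g analytic at -5 and g(-5) ≠ 0 (g is just the numerator).

Hence z = -5 is a pole of order 2.

Final answer: 2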